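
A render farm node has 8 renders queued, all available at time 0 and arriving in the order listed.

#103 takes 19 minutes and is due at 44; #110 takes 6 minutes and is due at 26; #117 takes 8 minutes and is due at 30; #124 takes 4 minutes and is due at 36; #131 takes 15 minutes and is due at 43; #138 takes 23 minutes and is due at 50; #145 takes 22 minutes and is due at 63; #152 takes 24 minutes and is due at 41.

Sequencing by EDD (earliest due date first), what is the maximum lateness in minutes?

EDD (increasing due date): #110 #117 #124 #152 #131 #103 #138 #145.
#110: 0→6, due 26, lateness -20
#117: 6→14, due 30, lateness -16
#124: 14→18, due 36, lateness -18
#152: 18→42, due 41, lateness 1
#131: 42→57, due 43, lateness 14
#103: 57→76, due 44, lateness 32
#138: 76→99, due 50, lateness 49
#145: 99→121, due 63, lateness 58
Maximum = 58.

58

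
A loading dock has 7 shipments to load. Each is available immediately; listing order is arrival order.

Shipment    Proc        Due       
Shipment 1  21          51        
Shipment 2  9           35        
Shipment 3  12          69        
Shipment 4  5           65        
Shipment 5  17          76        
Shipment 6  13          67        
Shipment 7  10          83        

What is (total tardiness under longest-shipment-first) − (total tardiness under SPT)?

33

LPT (decreasing processing time): Shipment 1 Shipment 5 Shipment 6 Shipment 3 Shipment 7 Shipment 2 Shipment 4.
Shipment 1: 0→21, due 51, tardiness 0
Shipment 5: 21→38, due 76, tardiness 0
Shipment 6: 38→51, due 67, tardiness 0
Shipment 3: 51→63, due 69, tardiness 0
Shipment 7: 63→73, due 83, tardiness 0
Shipment 2: 73→82, due 35, tardiness 47
Shipment 4: 82→87, due 65, tardiness 22
Sum = 0+0+0+0+0+47+22 = 69.
SPT (increasing processing time): Shipment 4 Shipment 2 Shipment 7 Shipment 3 Shipment 6 Shipment 5 Shipment 1.
Shipment 4: 0→5, due 65, tardiness 0
Shipment 2: 5→14, due 35, tardiness 0
Shipment 7: 14→24, due 83, tardiness 0
Shipment 3: 24→36, due 69, tardiness 0
Shipment 6: 36→49, due 67, tardiness 0
Shipment 5: 49→66, due 76, tardiness 0
Shipment 1: 66→87, due 51, tardiness 36
Sum = 0+0+0+0+0+0+36 = 36.
Difference = 69 − 36 = 33.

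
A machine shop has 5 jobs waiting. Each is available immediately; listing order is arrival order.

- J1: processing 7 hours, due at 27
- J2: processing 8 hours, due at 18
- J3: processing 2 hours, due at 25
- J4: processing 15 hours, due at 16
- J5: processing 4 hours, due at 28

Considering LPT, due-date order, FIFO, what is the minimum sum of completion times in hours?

LPT (decreasing processing time): J4 J2 J1 J5 J3.
J4: 0→15
J2: 15→23
J1: 23→30
J5: 30→34
J3: 34→36
Sum = 15+23+30+34+36 = 138.
EDD (increasing due date): J4 J2 J3 J1 J5.
J4: 0→15
J2: 15→23
J3: 23→25
J1: 25→32
J5: 32→36
Sum = 15+23+25+32+36 = 131.
FIFO (arrival order): J1 J2 J3 J4 J5.
J1: 0→7
J2: 7→15
J3: 15→17
J4: 17→32
J5: 32→36
Sum = 7+15+17+32+36 = 107.
LPT 138, EDD 131, FIFO 107 → minimum 107.

107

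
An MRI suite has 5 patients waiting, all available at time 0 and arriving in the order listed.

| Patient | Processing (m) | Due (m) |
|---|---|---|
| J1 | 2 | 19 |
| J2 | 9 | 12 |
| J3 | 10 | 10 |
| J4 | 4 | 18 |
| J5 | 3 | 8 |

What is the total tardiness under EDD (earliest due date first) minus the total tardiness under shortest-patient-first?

EDD (increasing due date): J5 J3 J2 J4 J1.
J5: 0→3, due 8, tardiness 0
J3: 3→13, due 10, tardiness 3
J2: 13→22, due 12, tardiness 10
J4: 22→26, due 18, tardiness 8
J1: 26→28, due 19, tardiness 9
Sum = 0+3+10+8+9 = 30.
SPT (increasing processing time): J1 J5 J4 J2 J3.
J1: 0→2, due 19, tardiness 0
J5: 2→5, due 8, tardiness 0
J4: 5→9, due 18, tardiness 0
J2: 9→18, due 12, tardiness 6
J3: 18→28, due 10, tardiness 18
Sum = 0+0+0+6+18 = 24.
Difference = 30 − 24 = 6.

6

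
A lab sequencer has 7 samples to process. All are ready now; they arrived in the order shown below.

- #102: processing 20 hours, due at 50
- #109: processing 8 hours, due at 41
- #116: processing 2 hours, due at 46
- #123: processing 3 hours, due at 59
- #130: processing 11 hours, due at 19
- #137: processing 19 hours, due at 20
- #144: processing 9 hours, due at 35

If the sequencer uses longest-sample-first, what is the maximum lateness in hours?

31

LPT (decreasing processing time): #102 #137 #130 #144 #109 #123 #116.
#102: 0→20, due 50, lateness -30
#137: 20→39, due 20, lateness 19
#130: 39→50, due 19, lateness 31
#144: 50→59, due 35, lateness 24
#109: 59→67, due 41, lateness 26
#123: 67→70, due 59, lateness 11
#116: 70→72, due 46, lateness 26
Maximum = 31.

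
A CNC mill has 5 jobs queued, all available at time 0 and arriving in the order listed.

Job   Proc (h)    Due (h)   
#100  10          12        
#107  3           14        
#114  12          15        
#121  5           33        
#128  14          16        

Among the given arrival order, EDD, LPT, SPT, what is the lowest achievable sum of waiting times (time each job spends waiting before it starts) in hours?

59

FIFO (arrival order): #100 #107 #114 #121 #128.
#100: waits 0, runs 0→10
#107: waits 10, runs 10→13
#114: waits 13, runs 13→25
#121: waits 25, runs 25→30
#128: waits 30, runs 30→44
Sum = 0+10+13+25+30 = 78.
EDD (increasing due date): #100 #107 #114 #128 #121.
#100: waits 0, runs 0→10
#107: waits 10, runs 10→13
#114: waits 13, runs 13→25
#128: waits 25, runs 25→39
#121: waits 39, runs 39→44
Sum = 0+10+13+25+39 = 87.
LPT (decreasing processing time): #128 #114 #100 #121 #107.
#128: waits 0, runs 0→14
#114: waits 14, runs 14→26
#100: waits 26, runs 26→36
#121: waits 36, runs 36→41
#107: waits 41, runs 41→44
Sum = 0+14+26+36+41 = 117.
SPT (increasing processing time): #107 #121 #100 #114 #128.
#107: waits 0, runs 0→3
#121: waits 3, runs 3→8
#100: waits 8, runs 8→18
#114: waits 18, runs 18→30
#128: waits 30, runs 30→44
Sum = 0+3+8+18+30 = 59.
FIFO 78, EDD 87, LPT 117, SPT 59 → minimum 59.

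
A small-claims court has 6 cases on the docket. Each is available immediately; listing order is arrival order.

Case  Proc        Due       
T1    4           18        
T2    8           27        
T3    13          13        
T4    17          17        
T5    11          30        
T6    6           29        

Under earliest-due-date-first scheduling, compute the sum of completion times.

EDD (increasing due date): T3 T4 T1 T2 T6 T5.
T3: 0→13
T4: 13→30
T1: 30→34
T2: 34→42
T6: 42→48
T5: 48→59
Sum = 13+30+34+42+48+59 = 226.

226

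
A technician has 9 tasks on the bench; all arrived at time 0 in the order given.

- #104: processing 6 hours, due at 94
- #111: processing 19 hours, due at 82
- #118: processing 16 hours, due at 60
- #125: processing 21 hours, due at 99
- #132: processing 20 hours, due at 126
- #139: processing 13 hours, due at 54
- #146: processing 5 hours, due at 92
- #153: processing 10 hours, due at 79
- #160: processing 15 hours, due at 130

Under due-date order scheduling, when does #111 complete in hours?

58

EDD (increasing due date): #139 #118 #153 #111 #146 #104 #125 #132 #160.
#139: 0→13
#118: 13→29
#153: 29→39
#111: 39→58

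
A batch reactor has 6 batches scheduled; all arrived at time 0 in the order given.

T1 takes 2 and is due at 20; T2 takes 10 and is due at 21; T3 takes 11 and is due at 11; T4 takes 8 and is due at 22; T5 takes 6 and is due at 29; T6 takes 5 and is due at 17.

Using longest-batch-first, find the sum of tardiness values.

LPT (decreasing processing time): T3 T2 T4 T5 T6 T1.
T3: 0→11, due 11, tardiness 0
T2: 11→21, due 21, tardiness 0
T4: 21→29, due 22, tardiness 7
T5: 29→35, due 29, tardiness 6
T6: 35→40, due 17, tardiness 23
T1: 40→42, due 20, tardiness 22
Sum = 0+0+7+6+23+22 = 58.

58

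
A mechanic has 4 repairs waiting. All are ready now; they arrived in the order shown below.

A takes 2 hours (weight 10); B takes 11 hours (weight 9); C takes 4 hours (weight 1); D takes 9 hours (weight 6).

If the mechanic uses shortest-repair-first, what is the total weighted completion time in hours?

SPT (increasing processing time): A C D B.
A: finishes 2, weight 10, w·C = 20
C: finishes 6, weight 1, w·C = 6
D: finishes 15, weight 6, w·C = 90
B: finishes 26, weight 9, w·C = 234
Sum = 20+6+90+234 = 350.

350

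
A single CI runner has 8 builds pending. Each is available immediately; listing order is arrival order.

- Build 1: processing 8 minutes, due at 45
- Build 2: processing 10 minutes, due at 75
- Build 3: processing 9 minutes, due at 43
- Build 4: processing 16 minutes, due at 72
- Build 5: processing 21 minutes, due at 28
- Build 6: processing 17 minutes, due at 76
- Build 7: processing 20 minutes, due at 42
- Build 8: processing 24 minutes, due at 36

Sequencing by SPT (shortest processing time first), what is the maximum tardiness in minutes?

89

SPT (increasing processing time): Build 1 Build 3 Build 2 Build 4 Build 6 Build 7 Build 5 Build 8.
Build 1: 0→8, due 45, tardiness 0
Build 3: 8→17, due 43, tardiness 0
Build 2: 17→27, due 75, tardiness 0
Build 4: 27→43, due 72, tardiness 0
Build 6: 43→60, due 76, tardiness 0
Build 7: 60→80, due 42, tardiness 38
Build 5: 80→101, due 28, tardiness 73
Build 8: 101→125, due 36, tardiness 89
Maximum = 89.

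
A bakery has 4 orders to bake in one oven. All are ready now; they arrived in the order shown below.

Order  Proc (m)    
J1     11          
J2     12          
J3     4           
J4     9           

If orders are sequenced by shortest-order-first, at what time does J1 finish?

24

SPT (increasing processing time): J3 J4 J1 J2.
J3: 0→4
J4: 4→13
J1: 13→24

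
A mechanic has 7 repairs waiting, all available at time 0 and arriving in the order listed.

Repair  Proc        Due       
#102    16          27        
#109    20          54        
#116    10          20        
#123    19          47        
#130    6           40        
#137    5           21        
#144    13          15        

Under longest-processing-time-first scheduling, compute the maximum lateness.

68

LPT (decreasing processing time): #109 #123 #102 #144 #116 #130 #137.
#109: 0→20, due 54, lateness -34
#123: 20→39, due 47, lateness -8
#102: 39→55, due 27, lateness 28
#144: 55→68, due 15, lateness 53
#116: 68→78, due 20, lateness 58
#130: 78→84, due 40, lateness 44
#137: 84→89, due 21, lateness 68
Maximum = 68.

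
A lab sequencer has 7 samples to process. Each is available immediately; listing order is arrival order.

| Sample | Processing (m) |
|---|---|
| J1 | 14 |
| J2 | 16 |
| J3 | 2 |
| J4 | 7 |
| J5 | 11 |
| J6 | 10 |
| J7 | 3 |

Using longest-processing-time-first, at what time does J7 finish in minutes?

LPT (decreasing processing time): J2 J1 J5 J6 J4 J7 J3.
J2: 0→16
J1: 16→30
J5: 30→41
J6: 41→51
J4: 51→58
J7: 58→61

61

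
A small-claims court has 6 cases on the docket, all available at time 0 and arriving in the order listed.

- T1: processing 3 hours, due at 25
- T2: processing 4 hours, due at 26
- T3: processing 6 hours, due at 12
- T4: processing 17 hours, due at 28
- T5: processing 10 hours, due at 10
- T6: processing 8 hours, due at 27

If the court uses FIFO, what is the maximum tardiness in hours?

FIFO (arrival order): T1 T2 T3 T4 T5 T6.
T1: 0→3, due 25, tardiness 0
T2: 3→7, due 26, tardiness 0
T3: 7→13, due 12, tardiness 1
T4: 13→30, due 28, tardiness 2
T5: 30→40, due 10, tardiness 30
T6: 40→48, due 27, tardiness 21
Maximum = 30.

30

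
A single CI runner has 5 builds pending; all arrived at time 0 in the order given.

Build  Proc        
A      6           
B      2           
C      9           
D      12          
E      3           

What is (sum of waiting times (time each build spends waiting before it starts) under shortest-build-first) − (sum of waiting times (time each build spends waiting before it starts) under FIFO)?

SPT (increasing processing time): B E A C D.
B: waits 0, runs 0→2
E: waits 2, runs 2→5
A: waits 5, runs 5→11
C: waits 11, runs 11→20
D: waits 20, runs 20→32
Sum = 0+2+5+11+20 = 38.
FIFO (arrival order): A B C D E.
A: waits 0, runs 0→6
B: waits 6, runs 6→8
C: waits 8, runs 8→17
D: waits 17, runs 17→29
E: waits 29, runs 29→32
Sum = 0+6+8+17+29 = 60.
Difference = 38 − 60 = -22.

-22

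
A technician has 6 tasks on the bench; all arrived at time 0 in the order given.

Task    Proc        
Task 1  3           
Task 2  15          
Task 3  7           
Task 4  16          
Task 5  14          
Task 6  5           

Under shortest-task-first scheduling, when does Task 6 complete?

SPT (increasing processing time): Task 1 Task 6 Task 3 Task 5 Task 2 Task 4.
Task 1: 0→3
Task 6: 3→8

8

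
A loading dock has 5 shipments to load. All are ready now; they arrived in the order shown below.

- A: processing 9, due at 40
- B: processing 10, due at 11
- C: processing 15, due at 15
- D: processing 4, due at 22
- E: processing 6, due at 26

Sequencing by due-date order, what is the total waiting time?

99

EDD (increasing due date): B C D E A.
B: waits 0, runs 0→10
C: waits 10, runs 10→25
D: waits 25, runs 25→29
E: waits 29, runs 29→35
A: waits 35, runs 35→44
Sum = 0+10+25+29+35 = 99.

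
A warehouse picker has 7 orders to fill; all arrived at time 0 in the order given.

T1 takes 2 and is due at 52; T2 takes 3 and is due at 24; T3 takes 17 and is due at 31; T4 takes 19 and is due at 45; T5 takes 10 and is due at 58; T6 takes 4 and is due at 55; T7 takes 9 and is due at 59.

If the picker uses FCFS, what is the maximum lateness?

5

FIFO (arrival order): T1 T2 T3 T4 T5 T6 T7.
T1: 0→2, due 52, lateness -50
T2: 2→5, due 24, lateness -19
T3: 5→22, due 31, lateness -9
T4: 22→41, due 45, lateness -4
T5: 41→51, due 58, lateness -7
T6: 51→55, due 55, lateness 0
T7: 55→64, due 59, lateness 5
Maximum = 5.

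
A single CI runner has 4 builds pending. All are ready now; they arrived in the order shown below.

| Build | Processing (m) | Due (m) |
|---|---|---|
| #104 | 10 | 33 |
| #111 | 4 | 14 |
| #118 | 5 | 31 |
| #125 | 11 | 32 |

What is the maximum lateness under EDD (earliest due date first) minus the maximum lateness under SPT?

-1

EDD (increasing due date): #111 #118 #125 #104.
#111: 0→4, due 14, lateness -10
#118: 4→9, due 31, lateness -22
#125: 9→20, due 32, lateness -12
#104: 20→30, due 33, lateness -3
Maximum = -3.
SPT (increasing processing time): #111 #118 #104 #125.
#111: 0→4, due 14, lateness -10
#118: 4→9, due 31, lateness -22
#104: 9→19, due 33, lateness -14
#125: 19→30, due 32, lateness -2
Maximum = -2.
Difference = -3 − -2 = -1.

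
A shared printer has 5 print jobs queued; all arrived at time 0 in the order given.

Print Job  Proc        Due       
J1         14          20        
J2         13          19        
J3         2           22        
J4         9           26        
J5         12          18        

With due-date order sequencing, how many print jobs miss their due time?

4

EDD (increasing due date): J5 J2 J1 J3 J4.
J5: 0→12, due 18, tardiness 0
J2: 12→25, due 19, tardiness 6
J1: 25→39, due 20, tardiness 19
J3: 39→41, due 22, tardiness 19
J4: 41→50, due 26, tardiness 24
Late print jobs: 4.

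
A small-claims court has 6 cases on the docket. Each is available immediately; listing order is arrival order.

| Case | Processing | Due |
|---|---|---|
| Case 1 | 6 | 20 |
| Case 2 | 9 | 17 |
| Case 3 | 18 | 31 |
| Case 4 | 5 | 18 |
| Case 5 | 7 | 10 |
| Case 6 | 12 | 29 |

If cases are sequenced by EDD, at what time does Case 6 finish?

EDD (increasing due date): Case 5 Case 2 Case 4 Case 1 Case 6 Case 3.
Case 5: 0→7
Case 2: 7→16
Case 4: 16→21
Case 1: 21→27
Case 6: 27→39

39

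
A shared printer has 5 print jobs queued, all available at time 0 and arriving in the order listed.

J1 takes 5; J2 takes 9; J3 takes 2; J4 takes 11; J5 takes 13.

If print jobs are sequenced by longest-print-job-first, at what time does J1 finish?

38

LPT (decreasing processing time): J5 J4 J2 J1 J3.
J5: 0→13
J4: 13→24
J2: 24→33
J1: 33→38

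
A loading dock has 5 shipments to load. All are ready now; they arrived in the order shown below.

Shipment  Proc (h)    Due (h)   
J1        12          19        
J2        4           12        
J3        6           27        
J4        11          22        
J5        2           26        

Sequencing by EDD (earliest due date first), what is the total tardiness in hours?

EDD (increasing due date): J2 J1 J4 J5 J3.
J2: 0→4, due 12, tardiness 0
J1: 4→16, due 19, tardiness 0
J4: 16→27, due 22, tardiness 5
J5: 27→29, due 26, tardiness 3
J3: 29→35, due 27, tardiness 8
Sum = 0+0+5+3+8 = 16.

16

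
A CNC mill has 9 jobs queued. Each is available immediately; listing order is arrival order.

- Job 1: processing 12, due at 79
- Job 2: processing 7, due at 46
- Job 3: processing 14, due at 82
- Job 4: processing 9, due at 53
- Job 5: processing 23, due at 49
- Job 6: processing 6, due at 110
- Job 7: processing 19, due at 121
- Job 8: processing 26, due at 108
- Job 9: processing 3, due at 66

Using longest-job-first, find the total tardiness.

LPT (decreasing processing time): Job 8 Job 5 Job 7 Job 3 Job 1 Job 4 Job 2 Job 6 Job 9.
Job 8: 0→26, due 108, tardiness 0
Job 5: 26→49, due 49, tardiness 0
Job 7: 49→68, due 121, tardiness 0
Job 3: 68→82, due 82, tardiness 0
Job 1: 82→94, due 79, tardiness 15
Job 4: 94→103, due 53, tardiness 50
Job 2: 103→110, due 46, tardiness 64
Job 6: 110→116, due 110, tardiness 6
Job 9: 116→119, due 66, tardiness 53
Sum = 0+0+0+0+15+50+64+6+53 = 188.

188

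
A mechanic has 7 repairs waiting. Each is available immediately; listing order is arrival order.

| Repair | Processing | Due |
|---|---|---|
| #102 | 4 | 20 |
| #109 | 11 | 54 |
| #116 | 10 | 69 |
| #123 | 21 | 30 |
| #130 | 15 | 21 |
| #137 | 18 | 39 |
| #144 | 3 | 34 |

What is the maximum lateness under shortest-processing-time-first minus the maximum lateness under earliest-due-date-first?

30

SPT (increasing processing time): #144 #102 #116 #109 #130 #137 #123.
#144: 0→3, due 34, lateness -31
#102: 3→7, due 20, lateness -13
#116: 7→17, due 69, lateness -52
#109: 17→28, due 54, lateness -26
#130: 28→43, due 21, lateness 22
#137: 43→61, due 39, lateness 22
#123: 61→82, due 30, lateness 52
Maximum = 52.
EDD (increasing due date): #102 #130 #123 #144 #137 #109 #116.
#102: 0→4, due 20, lateness -16
#130: 4→19, due 21, lateness -2
#123: 19→40, due 30, lateness 10
#144: 40→43, due 34, lateness 9
#137: 43→61, due 39, lateness 22
#109: 61→72, due 54, lateness 18
#116: 72→82, due 69, lateness 13
Maximum = 22.
Difference = 52 − 22 = 30.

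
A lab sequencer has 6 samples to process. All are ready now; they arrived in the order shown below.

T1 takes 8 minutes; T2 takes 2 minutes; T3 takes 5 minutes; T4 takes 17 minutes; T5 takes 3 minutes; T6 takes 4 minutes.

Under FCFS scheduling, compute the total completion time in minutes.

FIFO (arrival order): T1 T2 T3 T4 T5 T6.
T1: 0→8
T2: 8→10
T3: 10→15
T4: 15→32
T5: 32→35
T6: 35→39
Sum = 8+10+15+32+35+39 = 139.

139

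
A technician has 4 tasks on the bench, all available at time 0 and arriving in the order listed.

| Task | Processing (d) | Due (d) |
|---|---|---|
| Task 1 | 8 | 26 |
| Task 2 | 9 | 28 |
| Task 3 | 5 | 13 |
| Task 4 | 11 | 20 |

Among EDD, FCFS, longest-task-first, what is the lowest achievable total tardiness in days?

EDD (increasing due date): Task 3 Task 4 Task 1 Task 2.
Task 3: 0→5, due 13, tardiness 0
Task 4: 5→16, due 20, tardiness 0
Task 1: 16→24, due 26, tardiness 0
Task 2: 24→33, due 28, tardiness 5
Sum = 0+0+0+5 = 5.
FIFO (arrival order): Task 1 Task 2 Task 3 Task 4.
Task 1: 0→8, due 26, tardiness 0
Task 2: 8→17, due 28, tardiness 0
Task 3: 17→22, due 13, tardiness 9
Task 4: 22→33, due 20, tardiness 13
Sum = 0+0+9+13 = 22.
LPT (decreasing processing time): Task 4 Task 2 Task 1 Task 3.
Task 4: 0→11, due 20, tardiness 0
Task 2: 11→20, due 28, tardiness 0
Task 1: 20→28, due 26, tardiness 2
Task 3: 28→33, due 13, tardiness 20
Sum = 0+0+2+20 = 22.
EDD 5, FIFO 22, LPT 22 → minimum 5.

5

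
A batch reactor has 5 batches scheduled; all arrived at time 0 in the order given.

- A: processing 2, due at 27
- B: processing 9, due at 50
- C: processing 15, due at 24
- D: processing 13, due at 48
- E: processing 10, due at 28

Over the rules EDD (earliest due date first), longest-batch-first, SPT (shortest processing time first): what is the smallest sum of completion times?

117

EDD (increasing due date): C A E D B.
C: 0→15
A: 15→17
E: 17→27
D: 27→40
B: 40→49
Sum = 15+17+27+40+49 = 148.
LPT (decreasing processing time): C D E B A.
C: 0→15
D: 15→28
E: 28→38
B: 38→47
A: 47→49
Sum = 15+28+38+47+49 = 177.
SPT (increasing processing time): A B E D C.
A: 0→2
B: 2→11
E: 11→21
D: 21→34
C: 34→49
Sum = 2+11+21+34+49 = 117.
EDD 148, LPT 177, SPT 117 → minimum 117.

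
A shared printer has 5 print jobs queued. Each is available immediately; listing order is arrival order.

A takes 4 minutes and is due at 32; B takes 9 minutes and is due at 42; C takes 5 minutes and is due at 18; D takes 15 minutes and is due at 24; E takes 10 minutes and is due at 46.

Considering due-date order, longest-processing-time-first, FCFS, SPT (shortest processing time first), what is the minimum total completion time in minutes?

102

EDD (increasing due date): C D A B E.
C: 0→5
D: 5→20
A: 20→24
B: 24→33
E: 33→43
Sum = 5+20+24+33+43 = 125.
LPT (decreasing processing time): D E B C A.
D: 0→15
E: 15→25
B: 25→34
C: 34→39
A: 39→43
Sum = 15+25+34+39+43 = 156.
FIFO (arrival order): A B C D E.
A: 0→4
B: 4→13
C: 13→18
D: 18→33
E: 33→43
Sum = 4+13+18+33+43 = 111.
SPT (increasing processing time): A C B E D.
A: 0→4
C: 4→9
B: 9→18
E: 18→28
D: 28→43
Sum = 4+9+18+28+43 = 102.
EDD 125, LPT 156, FIFO 111, SPT 102 → minimum 102.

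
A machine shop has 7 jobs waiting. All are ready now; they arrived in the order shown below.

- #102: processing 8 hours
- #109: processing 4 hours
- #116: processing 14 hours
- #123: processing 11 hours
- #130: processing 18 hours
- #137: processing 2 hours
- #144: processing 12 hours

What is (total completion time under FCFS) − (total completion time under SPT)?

FIFO (arrival order): #102 #109 #116 #123 #130 #137 #144.
#102: 0→8
#109: 8→12
#116: 12→26
#123: 26→37
#130: 37→55
#137: 55→57
#144: 57→69
Sum = 8+12+26+37+55+57+69 = 264.
SPT (increasing processing time): #137 #109 #102 #123 #144 #116 #130.
#137: 0→2
#109: 2→6
#102: 6→14
#123: 14→25
#144: 25→37
#116: 37→51
#130: 51→69
Sum = 2+6+14+25+37+51+69 = 204.
Difference = 264 − 204 = 60.

60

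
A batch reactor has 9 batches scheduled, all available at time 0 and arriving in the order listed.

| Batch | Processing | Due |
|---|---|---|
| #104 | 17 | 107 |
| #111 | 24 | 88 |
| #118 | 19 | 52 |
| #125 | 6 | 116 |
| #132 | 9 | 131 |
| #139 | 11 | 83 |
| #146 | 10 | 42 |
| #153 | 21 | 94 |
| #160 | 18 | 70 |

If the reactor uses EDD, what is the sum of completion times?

EDD (increasing due date): #146 #118 #160 #139 #111 #153 #104 #125 #132.
#146: 0→10
#118: 10→29
#160: 29→47
#139: 47→58
#111: 58→82
#153: 82→103
#104: 103→120
#125: 120→126
#132: 126→135
Sum = 10+29+47+58+82+103+120+126+135 = 710.

710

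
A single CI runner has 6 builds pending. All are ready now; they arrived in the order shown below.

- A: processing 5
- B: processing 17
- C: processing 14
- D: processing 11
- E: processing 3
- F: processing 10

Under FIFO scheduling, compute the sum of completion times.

220

FIFO (arrival order): A B C D E F.
A: 0→5
B: 5→22
C: 22→36
D: 36→47
E: 47→50
F: 50→60
Sum = 5+22+36+47+50+60 = 220.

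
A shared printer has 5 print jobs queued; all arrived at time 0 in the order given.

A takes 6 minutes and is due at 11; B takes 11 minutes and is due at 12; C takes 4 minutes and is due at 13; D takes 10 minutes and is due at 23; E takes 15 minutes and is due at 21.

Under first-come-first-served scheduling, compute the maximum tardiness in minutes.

25

FIFO (arrival order): A B C D E.
A: 0→6, due 11, tardiness 0
B: 6→17, due 12, tardiness 5
C: 17→21, due 13, tardiness 8
D: 21→31, due 23, tardiness 8
E: 31→46, due 21, tardiness 25
Maximum = 25.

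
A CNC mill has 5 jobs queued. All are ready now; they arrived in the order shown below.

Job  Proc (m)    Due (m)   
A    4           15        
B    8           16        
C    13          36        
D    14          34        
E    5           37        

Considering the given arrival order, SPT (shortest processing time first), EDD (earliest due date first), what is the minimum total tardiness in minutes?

FIFO (arrival order): A B C D E.
A: 0→4, due 15, tardiness 0
B: 4→12, due 16, tardiness 0
C: 12→25, due 36, tardiness 0
D: 25→39, due 34, tardiness 5
E: 39→44, due 37, tardiness 7
Sum = 0+0+0+5+7 = 12.
SPT (increasing processing time): A E B C D.
A: 0→4, due 15, tardiness 0
E: 4→9, due 37, tardiness 0
B: 9→17, due 16, tardiness 1
C: 17→30, due 36, tardiness 0
D: 30→44, due 34, tardiness 10
Sum = 0+0+1+0+10 = 11.
EDD (increasing due date): A B D C E.
A: 0→4, due 15, tardiness 0
B: 4→12, due 16, tardiness 0
D: 12→26, due 34, tardiness 0
C: 26→39, due 36, tardiness 3
E: 39→44, due 37, tardiness 7
Sum = 0+0+0+3+7 = 10.
FIFO 12, SPT 11, EDD 10 → minimum 10.

10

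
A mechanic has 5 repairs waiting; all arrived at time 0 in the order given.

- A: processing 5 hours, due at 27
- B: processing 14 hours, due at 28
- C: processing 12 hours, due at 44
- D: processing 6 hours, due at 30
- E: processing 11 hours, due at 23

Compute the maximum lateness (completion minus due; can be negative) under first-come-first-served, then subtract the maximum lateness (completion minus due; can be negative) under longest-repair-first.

4

FIFO (arrival order): A B C D E.
A: 0→5, due 27, lateness -22
B: 5→19, due 28, lateness -9
C: 19→31, due 44, lateness -13
D: 31→37, due 30, lateness 7
E: 37→48, due 23, lateness 25
Maximum = 25.
LPT (decreasing processing time): B C E D A.
B: 0→14, due 28, lateness -14
C: 14→26, due 44, lateness -18
E: 26→37, due 23, lateness 14
D: 37→43, due 30, lateness 13
A: 43→48, due 27, lateness 21
Maximum = 21.
Difference = 25 − 21 = 4.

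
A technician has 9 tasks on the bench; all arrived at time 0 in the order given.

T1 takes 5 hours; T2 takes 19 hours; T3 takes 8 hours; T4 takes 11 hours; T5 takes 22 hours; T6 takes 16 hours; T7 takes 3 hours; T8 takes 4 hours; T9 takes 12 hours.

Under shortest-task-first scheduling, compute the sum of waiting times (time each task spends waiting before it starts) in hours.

SPT (increasing processing time): T7 T8 T1 T3 T4 T9 T6 T2 T5.
T7: waits 0, runs 0→3
T8: waits 3, runs 3→7
T1: waits 7, runs 7→12
T3: waits 12, runs 12→20
T4: waits 20, runs 20→31
T9: waits 31, runs 31→43
T6: waits 43, runs 43→59
T2: waits 59, runs 59→78
T5: waits 78, runs 78→100
Sum = 0+3+7+12+20+31+43+59+78 = 253.

253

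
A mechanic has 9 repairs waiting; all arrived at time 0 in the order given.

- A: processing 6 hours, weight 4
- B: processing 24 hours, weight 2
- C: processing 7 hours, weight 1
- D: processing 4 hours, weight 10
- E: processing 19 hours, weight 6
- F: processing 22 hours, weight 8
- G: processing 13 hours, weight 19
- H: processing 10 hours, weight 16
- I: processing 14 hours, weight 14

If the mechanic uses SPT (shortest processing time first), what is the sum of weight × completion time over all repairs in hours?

SPT (increasing processing time): D A C H G I E F B.
D: finishes 4, weight 10, w·C = 40
A: finishes 10, weight 4, w·C = 40
C: finishes 17, weight 1, w·C = 17
H: finishes 27, weight 16, w·C = 432
G: finishes 40, weight 19, w·C = 760
I: finishes 54, weight 14, w·C = 756
E: finishes 73, weight 6, w·C = 438
F: finishes 95, weight 8, w·C = 760
B: finishes 119, weight 2, w·C = 238
Sum = 40+40+17+432+760+756+438+760+238 = 3481.

3481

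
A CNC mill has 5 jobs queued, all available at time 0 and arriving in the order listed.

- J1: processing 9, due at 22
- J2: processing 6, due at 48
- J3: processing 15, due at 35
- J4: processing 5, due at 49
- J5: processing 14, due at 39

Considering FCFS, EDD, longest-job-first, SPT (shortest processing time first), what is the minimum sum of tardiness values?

0

FIFO (arrival order): J1 J2 J3 J4 J5.
J1: 0→9, due 22, tardiness 0
J2: 9→15, due 48, tardiness 0
J3: 15→30, due 35, tardiness 0
J4: 30→35, due 49, tardiness 0
J5: 35→49, due 39, tardiness 10
Sum = 0+0+0+0+10 = 10.
EDD (increasing due date): J1 J3 J5 J2 J4.
J1: 0→9, due 22, tardiness 0
J3: 9→24, due 35, tardiness 0
J5: 24→38, due 39, tardiness 0
J2: 38→44, due 48, tardiness 0
J4: 44→49, due 49, tardiness 0
Sum = 0+0+0+0+0 = 0.
LPT (decreasing processing time): J3 J5 J1 J2 J4.
J3: 0→15, due 35, tardiness 0
J5: 15→29, due 39, tardiness 0
J1: 29→38, due 22, tardiness 16
J2: 38→44, due 48, tardiness 0
J4: 44→49, due 49, tardiness 0
Sum = 0+0+16+0+0 = 16.
SPT (increasing processing time): J4 J2 J1 J5 J3.
J4: 0→5, due 49, tardiness 0
J2: 5→11, due 48, tardiness 0
J1: 11→20, due 22, tardiness 0
J5: 20→34, due 39, tardiness 0
J3: 34→49, due 35, tardiness 14
Sum = 0+0+0+0+14 = 14.
FIFO 10, EDD 0, LPT 16, SPT 14 → minimum 0.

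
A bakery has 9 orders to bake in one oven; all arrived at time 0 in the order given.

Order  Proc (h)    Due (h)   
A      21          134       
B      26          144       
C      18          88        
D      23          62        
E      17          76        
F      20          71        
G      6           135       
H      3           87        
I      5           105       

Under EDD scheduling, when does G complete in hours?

113

EDD (increasing due date): D F E H C I A G B.
D: 0→23
F: 23→43
E: 43→60
H: 60→63
C: 63→81
I: 81→86
A: 86→107
G: 107→113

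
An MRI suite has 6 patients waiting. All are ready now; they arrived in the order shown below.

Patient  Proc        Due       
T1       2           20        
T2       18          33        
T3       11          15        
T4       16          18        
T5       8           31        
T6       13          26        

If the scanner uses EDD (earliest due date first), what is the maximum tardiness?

35

EDD (increasing due date): T3 T4 T1 T6 T5 T2.
T3: 0→11, due 15, tardiness 0
T4: 11→27, due 18, tardiness 9
T1: 27→29, due 20, tardiness 9
T6: 29→42, due 26, tardiness 16
T5: 42→50, due 31, tardiness 19
T2: 50→68, due 33, tardiness 35
Maximum = 35.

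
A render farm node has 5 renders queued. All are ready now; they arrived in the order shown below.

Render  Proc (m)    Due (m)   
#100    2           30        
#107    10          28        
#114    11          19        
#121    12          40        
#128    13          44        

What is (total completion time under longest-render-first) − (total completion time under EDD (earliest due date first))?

LPT (decreasing processing time): #128 #121 #114 #107 #100.
#128: 0→13
#121: 13→25
#114: 25→36
#107: 36→46
#100: 46→48
Sum = 13+25+36+46+48 = 168.
EDD (increasing due date): #114 #107 #100 #121 #128.
#114: 0→11
#107: 11→21
#100: 21→23
#121: 23→35
#128: 35→48
Sum = 11+21+23+35+48 = 138.
Difference = 168 − 138 = 30.

30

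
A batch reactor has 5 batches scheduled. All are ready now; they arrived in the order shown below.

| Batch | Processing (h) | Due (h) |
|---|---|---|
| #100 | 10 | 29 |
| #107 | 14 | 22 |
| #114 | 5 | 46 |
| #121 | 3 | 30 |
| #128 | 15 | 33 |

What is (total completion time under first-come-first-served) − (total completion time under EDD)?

-12

FIFO (arrival order): #100 #107 #114 #121 #128.
#100: 0→10
#107: 10→24
#114: 24→29
#121: 29→32
#128: 32→47
Sum = 10+24+29+32+47 = 142.
EDD (increasing due date): #107 #100 #121 #128 #114.
#107: 0→14
#100: 14→24
#121: 24→27
#128: 27→42
#114: 42→47
Sum = 14+24+27+42+47 = 154.
Difference = 142 − 154 = -12.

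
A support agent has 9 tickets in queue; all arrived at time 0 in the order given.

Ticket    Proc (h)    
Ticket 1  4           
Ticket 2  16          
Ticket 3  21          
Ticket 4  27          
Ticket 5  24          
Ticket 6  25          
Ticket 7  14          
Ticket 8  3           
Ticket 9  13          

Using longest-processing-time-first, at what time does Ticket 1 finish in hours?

144

LPT (decreasing processing time): Ticket 4 Ticket 6 Ticket 5 Ticket 3 Ticket 2 Ticket 7 Ticket 9 Ticket 1 Ticket 8.
Ticket 4: 0→27
Ticket 6: 27→52
Ticket 5: 52→76
Ticket 3: 76→97
Ticket 2: 97→113
Ticket 7: 113→127
Ticket 9: 127→140
Ticket 1: 140→144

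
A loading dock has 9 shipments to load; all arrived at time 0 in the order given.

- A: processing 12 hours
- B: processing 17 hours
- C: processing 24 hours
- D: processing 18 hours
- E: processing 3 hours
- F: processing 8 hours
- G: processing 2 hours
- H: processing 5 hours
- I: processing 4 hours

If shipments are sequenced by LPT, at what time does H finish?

84

LPT (decreasing processing time): C D B A F H I E G.
C: 0→24
D: 24→42
B: 42→59
A: 59→71
F: 71→79
H: 79→84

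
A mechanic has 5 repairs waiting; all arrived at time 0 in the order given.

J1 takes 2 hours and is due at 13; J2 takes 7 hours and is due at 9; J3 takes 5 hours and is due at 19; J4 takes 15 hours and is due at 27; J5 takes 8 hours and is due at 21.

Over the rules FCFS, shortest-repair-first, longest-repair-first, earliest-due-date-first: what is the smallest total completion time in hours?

FIFO (arrival order): J1 J2 J3 J4 J5.
J1: 0→2
J2: 2→9
J3: 9→14
J4: 14→29
J5: 29→37
Sum = 2+9+14+29+37 = 91.
SPT (increasing processing time): J1 J3 J2 J5 J4.
J1: 0→2
J3: 2→7
J2: 7→14
J5: 14→22
J4: 22→37
Sum = 2+7+14+22+37 = 82.
LPT (decreasing processing time): J4 J5 J2 J3 J1.
J4: 0→15
J5: 15→23
J2: 23→30
J3: 30→35
J1: 35→37
Sum = 15+23+30+35+37 = 140.
EDD (increasing due date): J2 J1 J3 J5 J4.
J2: 0→7
J1: 7→9
J3: 9→14
J5: 14→22
J4: 22→37
Sum = 7+9+14+22+37 = 89.
FIFO 91, SPT 82, LPT 140, EDD 89 → minimum 82.

82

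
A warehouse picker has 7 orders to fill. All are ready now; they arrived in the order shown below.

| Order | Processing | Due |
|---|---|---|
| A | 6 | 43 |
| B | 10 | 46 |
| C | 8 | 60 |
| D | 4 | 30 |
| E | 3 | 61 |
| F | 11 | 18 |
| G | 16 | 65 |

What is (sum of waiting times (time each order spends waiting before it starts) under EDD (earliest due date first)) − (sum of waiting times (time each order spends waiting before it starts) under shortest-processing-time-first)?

EDD (increasing due date): F D A B C E G.
F: waits 0, runs 0→11
D: waits 11, runs 11→15
A: waits 15, runs 15→21
B: waits 21, runs 21→31
C: waits 31, runs 31→39
E: waits 39, runs 39→42
G: waits 42, runs 42→58
Sum = 0+11+15+21+31+39+42 = 159.
SPT (increasing processing time): E D A C B F G.
E: waits 0, runs 0→3
D: waits 3, runs 3→7
A: waits 7, runs 7→13
C: waits 13, runs 13→21
B: waits 21, runs 21→31
F: waits 31, runs 31→42
G: waits 42, runs 42→58
Sum = 0+3+7+13+21+31+42 = 117.
Difference = 159 − 117 = 42.

42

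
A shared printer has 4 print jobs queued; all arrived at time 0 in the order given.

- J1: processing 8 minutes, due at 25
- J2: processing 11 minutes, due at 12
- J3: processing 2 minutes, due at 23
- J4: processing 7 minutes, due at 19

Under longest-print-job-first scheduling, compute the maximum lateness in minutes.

7

LPT (decreasing processing time): J2 J1 J4 J3.
J2: 0→11, due 12, lateness -1
J1: 11→19, due 25, lateness -6
J4: 19→26, due 19, lateness 7
J3: 26→28, due 23, lateness 5
Maximum = 7.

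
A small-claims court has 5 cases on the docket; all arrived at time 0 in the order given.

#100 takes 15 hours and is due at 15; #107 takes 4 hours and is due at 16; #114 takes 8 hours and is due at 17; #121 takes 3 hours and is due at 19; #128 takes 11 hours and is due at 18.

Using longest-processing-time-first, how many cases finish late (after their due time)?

LPT (decreasing processing time): #100 #128 #114 #107 #121.
#100: 0→15, due 15, tardiness 0
#128: 15→26, due 18, tardiness 8
#114: 26→34, due 17, tardiness 17
#107: 34→38, due 16, tardiness 22
#121: 38→41, due 19, tardiness 22
Late cases: 4.

4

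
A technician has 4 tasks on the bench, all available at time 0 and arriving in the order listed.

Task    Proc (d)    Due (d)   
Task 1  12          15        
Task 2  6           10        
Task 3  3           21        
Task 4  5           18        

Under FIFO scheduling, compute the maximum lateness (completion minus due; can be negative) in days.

FIFO (arrival order): Task 1 Task 2 Task 3 Task 4.
Task 1: 0→12, due 15, lateness -3
Task 2: 12→18, due 10, lateness 8
Task 3: 18→21, due 21, lateness 0
Task 4: 21→26, due 18, lateness 8
Maximum = 8.

8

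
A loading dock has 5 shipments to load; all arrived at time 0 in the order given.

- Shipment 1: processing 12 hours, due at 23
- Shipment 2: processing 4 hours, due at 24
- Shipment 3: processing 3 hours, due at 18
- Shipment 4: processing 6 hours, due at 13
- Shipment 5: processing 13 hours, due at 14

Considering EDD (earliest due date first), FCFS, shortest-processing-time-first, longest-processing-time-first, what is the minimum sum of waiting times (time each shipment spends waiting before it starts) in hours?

EDD (increasing due date): Shipment 4 Shipment 5 Shipment 3 Shipment 1 Shipment 2.
Shipment 4: waits 0, runs 0→6
Shipment 5: waits 6, runs 6→19
Shipment 3: waits 19, runs 19→22
Shipment 1: waits 22, runs 22→34
Shipment 2: waits 34, runs 34→38
Sum = 0+6+19+22+34 = 81.
FIFO (arrival order): Shipment 1 Shipment 2 Shipment 3 Shipment 4 Shipment 5.
Shipment 1: waits 0, runs 0→12
Shipment 2: waits 12, runs 12→16
Shipment 3: waits 16, runs 16→19
Shipment 4: waits 19, runs 19→25
Shipment 5: waits 25, runs 25→38
Sum = 0+12+16+19+25 = 72.
SPT (increasing processing time): Shipment 3 Shipment 2 Shipment 4 Shipment 1 Shipment 5.
Shipment 3: waits 0, runs 0→3
Shipment 2: waits 3, runs 3→7
Shipment 4: waits 7, runs 7→13
Shipment 1: waits 13, runs 13→25
Shipment 5: waits 25, runs 25→38
Sum = 0+3+7+13+25 = 48.
LPT (decreasing processing time): Shipment 5 Shipment 1 Shipment 4 Shipment 2 Shipment 3.
Shipment 5: waits 0, runs 0→13
Shipment 1: waits 13, runs 13→25
Shipment 4: waits 25, runs 25→31
Shipment 2: waits 31, runs 31→35
Shipment 3: waits 35, runs 35→38
Sum = 0+13+25+31+35 = 104.
EDD 81, FIFO 72, SPT 48, LPT 104 → minimum 48.

48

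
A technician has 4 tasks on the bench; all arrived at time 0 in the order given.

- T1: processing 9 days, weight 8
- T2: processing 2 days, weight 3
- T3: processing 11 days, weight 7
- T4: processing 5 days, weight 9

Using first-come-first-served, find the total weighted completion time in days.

FIFO (arrival order): T1 T2 T3 T4.
T1: finishes 9, weight 8, w·C = 72
T2: finishes 11, weight 3, w·C = 33
T3: finishes 22, weight 7, w·C = 154
T4: finishes 27, weight 9, w·C = 243
Sum = 72+33+154+243 = 502.

502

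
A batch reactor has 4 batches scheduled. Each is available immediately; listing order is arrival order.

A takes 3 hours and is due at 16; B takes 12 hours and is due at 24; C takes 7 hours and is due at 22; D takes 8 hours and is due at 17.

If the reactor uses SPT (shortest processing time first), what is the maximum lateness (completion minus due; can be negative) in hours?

6

SPT (increasing processing time): A C D B.
A: 0→3, due 16, lateness -13
C: 3→10, due 22, lateness -12
D: 10→18, due 17, lateness 1
B: 18→30, due 24, lateness 6
Maximum = 6.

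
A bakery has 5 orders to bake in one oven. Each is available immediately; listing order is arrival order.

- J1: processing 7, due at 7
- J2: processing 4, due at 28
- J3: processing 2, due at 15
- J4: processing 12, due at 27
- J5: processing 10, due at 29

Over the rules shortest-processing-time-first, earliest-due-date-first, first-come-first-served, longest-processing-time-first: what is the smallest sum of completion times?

SPT (increasing processing time): J3 J2 J1 J5 J4.
J3: 0→2
J2: 2→6
J1: 6→13
J5: 13→23
J4: 23→35
Sum = 2+6+13+23+35 = 79.
EDD (increasing due date): J1 J3 J4 J2 J5.
J1: 0→7
J3: 7→9
J4: 9→21
J2: 21→25
J5: 25→35
Sum = 7+9+21+25+35 = 97.
FIFO (arrival order): J1 J2 J3 J4 J5.
J1: 0→7
J2: 7→11
J3: 11→13
J4: 13→25
J5: 25→35
Sum = 7+11+13+25+35 = 91.
LPT (decreasing processing time): J4 J5 J1 J2 J3.
J4: 0→12
J5: 12→22
J1: 22→29
J2: 29→33
J3: 33→35
Sum = 12+22+29+33+35 = 131.
SPT 79, EDD 97, FIFO 91, LPT 131 → minimum 79.

79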